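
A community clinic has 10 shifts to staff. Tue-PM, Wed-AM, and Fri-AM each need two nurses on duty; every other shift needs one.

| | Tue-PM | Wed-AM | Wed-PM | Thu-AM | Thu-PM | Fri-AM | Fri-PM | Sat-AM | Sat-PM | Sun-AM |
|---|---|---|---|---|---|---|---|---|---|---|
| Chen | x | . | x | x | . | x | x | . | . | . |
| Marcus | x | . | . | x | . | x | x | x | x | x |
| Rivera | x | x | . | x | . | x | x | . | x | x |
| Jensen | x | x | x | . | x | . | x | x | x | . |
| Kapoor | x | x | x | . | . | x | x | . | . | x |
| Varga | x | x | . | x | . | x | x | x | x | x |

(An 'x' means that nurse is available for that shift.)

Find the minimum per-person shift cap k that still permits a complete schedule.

With 6 nurses and 13 worker-slots to fill, someone must work at least ⌈13/6⌉ = 3 shifts, so k ≥ 3.
k = 3 works: Tue-PM→Rivera+Jensen, Wed-AM→Rivera+Jensen, Wed-PM→Chen, Thu-AM→Chen, Thu-PM→Jensen, Fri-AM→Rivera+Kapoor, Fri-PM→Chen, Sat-AM→Marcus, Sat-PM→Marcus, Sun-AM→Marcus.
Loads: Chen 3, Marcus 3, Rivera 3, Jensen 3, Kapoor 1, Varga 0 — all ≤ 3.

3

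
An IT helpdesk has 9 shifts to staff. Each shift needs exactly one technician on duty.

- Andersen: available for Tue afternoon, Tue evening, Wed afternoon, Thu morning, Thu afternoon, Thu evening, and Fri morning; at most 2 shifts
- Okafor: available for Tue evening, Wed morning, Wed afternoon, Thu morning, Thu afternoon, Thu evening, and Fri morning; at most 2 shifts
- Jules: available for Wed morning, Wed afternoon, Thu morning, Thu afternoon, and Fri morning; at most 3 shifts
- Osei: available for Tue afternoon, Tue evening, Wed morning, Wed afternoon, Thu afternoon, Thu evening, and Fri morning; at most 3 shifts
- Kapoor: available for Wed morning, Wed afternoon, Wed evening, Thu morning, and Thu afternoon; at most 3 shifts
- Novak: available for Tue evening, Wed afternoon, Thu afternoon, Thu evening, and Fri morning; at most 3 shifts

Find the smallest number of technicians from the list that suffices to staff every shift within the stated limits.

9 slots to fill and no one can take more than 3, so at least ⌈9/3⌉ = 3 technicians are needed.
Jules, Osei, and Kapoor alone can cover everything: Tue afternoon→Osei, Tue evening→Osei, Wed morning→Jules, Wed afternoon→Kapoor, Wed evening→Kapoor, Thu morning→Jules, Thu afternoon→Kapoor, Thu evening→Osei, Fri morning→Jules.

3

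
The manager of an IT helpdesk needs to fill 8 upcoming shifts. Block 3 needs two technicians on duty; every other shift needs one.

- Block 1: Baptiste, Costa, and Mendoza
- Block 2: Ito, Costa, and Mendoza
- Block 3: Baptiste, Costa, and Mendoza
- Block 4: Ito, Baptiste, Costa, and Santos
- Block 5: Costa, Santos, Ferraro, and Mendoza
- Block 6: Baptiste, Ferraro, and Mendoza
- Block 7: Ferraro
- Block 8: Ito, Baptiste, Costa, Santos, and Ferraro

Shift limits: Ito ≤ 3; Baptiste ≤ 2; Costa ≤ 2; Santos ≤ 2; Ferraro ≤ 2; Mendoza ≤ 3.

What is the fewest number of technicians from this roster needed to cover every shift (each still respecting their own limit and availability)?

4

9 slots to fill and no one can take more than 3, so at least ⌈9/3⌉ = 3 technicians are needed.
Any 3 technicians together have capacity at most 3+3+2 = 8 < 9 slots, so 3 can never suffice.
Ito, Baptiste, Costa, and Ferraro alone can cover everything: Block 1→Baptiste, Block 2→Ito, Block 3→Baptiste+Costa, Block 4→Ito, Block 5→Costa, Block 6→Ferraro, Block 7→Ferraro, Block 8→Ito.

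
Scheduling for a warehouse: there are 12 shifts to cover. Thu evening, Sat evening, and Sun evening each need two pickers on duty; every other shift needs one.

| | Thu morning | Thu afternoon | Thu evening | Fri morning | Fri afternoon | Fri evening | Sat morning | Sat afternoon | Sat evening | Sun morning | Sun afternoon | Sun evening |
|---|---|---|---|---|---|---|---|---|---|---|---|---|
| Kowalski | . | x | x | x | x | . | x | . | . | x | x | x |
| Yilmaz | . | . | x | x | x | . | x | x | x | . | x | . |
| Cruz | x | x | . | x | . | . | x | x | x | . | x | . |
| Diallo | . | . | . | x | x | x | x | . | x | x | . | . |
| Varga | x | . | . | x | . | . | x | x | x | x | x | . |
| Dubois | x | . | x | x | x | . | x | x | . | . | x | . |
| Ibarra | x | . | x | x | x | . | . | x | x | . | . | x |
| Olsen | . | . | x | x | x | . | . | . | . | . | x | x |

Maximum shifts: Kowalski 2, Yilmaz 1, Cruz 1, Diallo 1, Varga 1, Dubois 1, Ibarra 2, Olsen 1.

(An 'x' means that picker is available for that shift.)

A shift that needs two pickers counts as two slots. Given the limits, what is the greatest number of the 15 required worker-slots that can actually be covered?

10

Total capacity across all pickers is 2+1+1+1+1+1+2+1 = 10, and 15 slots are needed, so at most 10 can be filled.
An assignment achieving 10: Thu morning→Cruz, Thu afternoon→Kowalski, Thu evening→Yilmaz+Dubois, Fri evening→Diallo, Sat afternoon→Varga, Sat evening→Ibarra, Sun morning→Kowalski, Sun evening→Ibarra+Olsen.
Loads: Kowalski 2/2, Yilmaz 1/1, Cruz 1/1, Diallo 1/1, Varga 1/1, Dubois 1/1, Ibarra 2/2, Olsen 1/1.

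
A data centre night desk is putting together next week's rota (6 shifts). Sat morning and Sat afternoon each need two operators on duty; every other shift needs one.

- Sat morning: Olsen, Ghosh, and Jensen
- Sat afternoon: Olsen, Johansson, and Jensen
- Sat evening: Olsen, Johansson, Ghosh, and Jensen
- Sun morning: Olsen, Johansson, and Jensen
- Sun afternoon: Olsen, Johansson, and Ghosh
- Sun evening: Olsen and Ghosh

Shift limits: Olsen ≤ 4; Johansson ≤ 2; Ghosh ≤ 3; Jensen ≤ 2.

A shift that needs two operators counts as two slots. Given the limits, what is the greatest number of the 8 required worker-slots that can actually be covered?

Total capacity across all operators is 4+2+3+2 = 11, and 8 slots are needed, so at most 8 can be filled.
An assignment achieving 8: Sat morning→Olsen+Ghosh, Sat afternoon→Olsen+Johansson, Sat evening→Ghosh, Sun morning→Olsen, Sun afternoon→Johansson, Sun evening→Olsen.
Loads: Olsen 4/4, Johansson 2/2, Ghosh 2/3, Jensen 0/2.

8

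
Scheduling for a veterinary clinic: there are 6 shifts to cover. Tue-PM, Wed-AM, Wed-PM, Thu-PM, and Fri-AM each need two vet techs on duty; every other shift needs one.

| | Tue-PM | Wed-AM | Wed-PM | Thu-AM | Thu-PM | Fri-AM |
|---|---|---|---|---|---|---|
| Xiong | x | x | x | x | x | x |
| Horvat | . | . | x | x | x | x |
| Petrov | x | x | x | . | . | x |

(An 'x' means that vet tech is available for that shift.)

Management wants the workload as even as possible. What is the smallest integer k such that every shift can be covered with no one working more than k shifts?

With 3 vet techs and 11 worker-slots to fill, someone must work at least ⌈11/3⌉ = 4 shifts, so k ≥ 4.
k = 4 works: Tue-PM→Xiong+Petrov, Wed-AM→Xiong+Petrov, Wed-PM→Horvat+Petrov, Thu-AM→Xiong, Thu-PM→Xiong+Horvat, Fri-AM→Horvat+Petrov.
Loads: Xiong 4, Horvat 3, Petrov 4 — all ≤ 4.

4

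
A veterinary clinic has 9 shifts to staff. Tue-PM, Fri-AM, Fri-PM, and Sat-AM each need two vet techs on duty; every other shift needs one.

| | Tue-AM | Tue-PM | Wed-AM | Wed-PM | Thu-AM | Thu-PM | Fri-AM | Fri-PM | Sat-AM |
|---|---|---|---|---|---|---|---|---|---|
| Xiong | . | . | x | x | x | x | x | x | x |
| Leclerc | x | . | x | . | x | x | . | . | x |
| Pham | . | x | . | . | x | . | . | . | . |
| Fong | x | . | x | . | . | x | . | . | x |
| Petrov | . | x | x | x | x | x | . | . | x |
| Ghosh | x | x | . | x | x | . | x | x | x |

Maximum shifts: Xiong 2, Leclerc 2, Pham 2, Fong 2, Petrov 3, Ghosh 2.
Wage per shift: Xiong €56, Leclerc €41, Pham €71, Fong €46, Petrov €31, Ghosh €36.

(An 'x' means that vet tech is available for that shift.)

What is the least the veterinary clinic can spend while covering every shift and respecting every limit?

Fri-AM can only be covered by Xiong and Ghosh, so that assignment is forced.
Fri-PM can only be covered by Xiong and Ghosh, so that assignment is forced.
Picking the cheapest available vet tech for each shift independently would cost €478, but that ignores the shift limits.
An optimal schedule: Tue-AM→Leclerc, Tue-PM→Pham+Petrov, Wed-AM→Leclerc, Wed-PM→Petrov, Thu-AM→Pham, Thu-PM→Fong, Fri-AM→Xiong+Ghosh, Fri-PM→Xiong+Ghosh, Sat-AM→Fong+Petrov.
Total: 41 + 71 + 31 + 41 + 31 + 71 + 46 + 56 + 36 + 56 + 36 + 46 + 31 = €593.

€593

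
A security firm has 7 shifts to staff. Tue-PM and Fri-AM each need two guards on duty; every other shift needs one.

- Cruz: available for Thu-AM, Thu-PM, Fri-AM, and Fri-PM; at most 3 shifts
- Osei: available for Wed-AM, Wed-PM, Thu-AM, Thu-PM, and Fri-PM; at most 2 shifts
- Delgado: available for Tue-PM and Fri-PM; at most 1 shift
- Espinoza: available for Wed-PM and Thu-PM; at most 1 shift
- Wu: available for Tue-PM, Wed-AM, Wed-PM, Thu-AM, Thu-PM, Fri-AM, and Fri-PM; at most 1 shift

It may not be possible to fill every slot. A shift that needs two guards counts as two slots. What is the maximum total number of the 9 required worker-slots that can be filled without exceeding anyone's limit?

8

Total capacity across all guards is 3+2+1+1+1 = 8, and 9 slots are needed, so at most 8 can be filled.
An assignment achieving 8: Tue-PM→Delgado+Wu, Wed-AM→Osei, Wed-PM→Osei, Thu-AM→Cruz, Thu-PM→Espinoza, Fri-AM→Cruz, Fri-PM→Cruz.
Loads: Cruz 3/3, Osei 2/2, Delgado 1/1, Espinoza 1/1, Wu 1/1.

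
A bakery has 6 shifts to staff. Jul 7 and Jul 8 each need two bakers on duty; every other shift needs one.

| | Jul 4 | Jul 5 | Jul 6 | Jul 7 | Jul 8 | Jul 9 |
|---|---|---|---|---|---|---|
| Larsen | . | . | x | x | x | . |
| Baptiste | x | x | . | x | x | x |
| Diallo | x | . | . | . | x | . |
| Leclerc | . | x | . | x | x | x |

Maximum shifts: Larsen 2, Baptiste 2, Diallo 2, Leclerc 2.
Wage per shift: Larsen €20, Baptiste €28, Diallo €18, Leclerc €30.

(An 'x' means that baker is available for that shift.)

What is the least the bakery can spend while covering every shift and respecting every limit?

€192

Jul 6 can only be covered by Larsen, so that assignment is forced.
Picking the cheapest available baker for each shift independently would cost €180, but that ignores the shift limits.
An optimal schedule: Jul 4→Diallo, Jul 5→Baptiste, Jul 6→Larsen, Jul 7→Larsen+Leclerc, Jul 8→Diallo+Leclerc, Jul 9→Baptiste.
Total: 18 + 28 + 20 + 20 + 30 + 18 + 30 + 28 = €192.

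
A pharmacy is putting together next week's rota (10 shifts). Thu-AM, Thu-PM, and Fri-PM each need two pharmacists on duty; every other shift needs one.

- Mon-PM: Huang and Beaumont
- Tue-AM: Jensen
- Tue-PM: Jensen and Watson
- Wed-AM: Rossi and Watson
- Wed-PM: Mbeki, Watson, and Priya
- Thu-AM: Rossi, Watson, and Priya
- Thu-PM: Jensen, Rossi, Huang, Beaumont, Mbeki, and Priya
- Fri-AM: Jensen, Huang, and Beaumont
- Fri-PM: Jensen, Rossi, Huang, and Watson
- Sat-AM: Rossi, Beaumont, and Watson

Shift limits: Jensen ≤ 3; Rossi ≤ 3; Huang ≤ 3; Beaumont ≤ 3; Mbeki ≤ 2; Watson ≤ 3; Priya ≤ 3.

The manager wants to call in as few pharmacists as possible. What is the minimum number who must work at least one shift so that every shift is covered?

13 slots to fill and no one can take more than 3, so at least ⌈13/3⌉ = 5 pharmacists are needed.
Jensen, Rossi, Huang, Beaumont, and Watson alone can cover everything: Mon-PM→Huang, Tue-AM→Jensen, Tue-PM→Jensen, Wed-AM→Rossi, Wed-PM→Watson, Thu-AM→Rossi+Watson, Thu-PM→Huang+Beaumont, Fri-AM→Jensen, Fri-PM→Huang+Watson, Sat-AM→Rossi.

5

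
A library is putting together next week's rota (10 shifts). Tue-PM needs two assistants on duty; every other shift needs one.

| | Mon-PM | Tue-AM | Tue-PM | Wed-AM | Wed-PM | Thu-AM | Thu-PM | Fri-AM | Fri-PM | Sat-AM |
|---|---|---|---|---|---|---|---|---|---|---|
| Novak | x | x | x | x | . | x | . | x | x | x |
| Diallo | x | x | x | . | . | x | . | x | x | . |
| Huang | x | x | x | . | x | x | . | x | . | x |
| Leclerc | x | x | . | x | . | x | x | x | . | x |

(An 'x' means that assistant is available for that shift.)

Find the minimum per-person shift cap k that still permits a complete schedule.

3

With 4 assistants and 11 worker-slots to fill, someone must work at least ⌈11/4⌉ = 3 shifts, so k ≥ 3.
k = 3 works: Mon-PM→Diallo, Tue-AM→Diallo, Tue-PM→Novak+Diallo, Wed-AM→Novak, Wed-PM→Huang, Thu-AM→Huang, Thu-PM→Leclerc, Fri-AM→Leclerc, Fri-PM→Novak, Sat-AM→Huang.
Loads: Novak 3, Diallo 3, Huang 3, Leclerc 2 — all ≤ 3.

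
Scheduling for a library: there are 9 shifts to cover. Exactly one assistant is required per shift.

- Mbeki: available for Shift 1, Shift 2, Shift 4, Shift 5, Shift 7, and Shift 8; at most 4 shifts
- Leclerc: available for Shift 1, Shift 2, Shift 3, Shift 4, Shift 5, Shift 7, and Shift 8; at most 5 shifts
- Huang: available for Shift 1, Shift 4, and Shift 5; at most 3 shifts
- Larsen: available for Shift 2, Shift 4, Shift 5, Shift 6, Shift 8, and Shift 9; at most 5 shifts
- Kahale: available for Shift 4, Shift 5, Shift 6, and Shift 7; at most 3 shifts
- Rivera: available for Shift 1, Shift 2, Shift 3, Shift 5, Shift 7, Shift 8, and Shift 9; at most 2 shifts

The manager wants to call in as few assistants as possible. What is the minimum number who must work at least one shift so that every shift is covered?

9 slots to fill and no one can take more than 5, so at least ⌈9/5⌉ = 2 assistants are needed.
Leclerc and Larsen alone can cover everything: Shift 1→Leclerc, Shift 2→Leclerc, Shift 3→Leclerc, Shift 4→Leclerc, Shift 5→Larsen, Shift 6→Larsen, Shift 7→Leclerc, Shift 8→Larsen, Shift 9→Larsen.

2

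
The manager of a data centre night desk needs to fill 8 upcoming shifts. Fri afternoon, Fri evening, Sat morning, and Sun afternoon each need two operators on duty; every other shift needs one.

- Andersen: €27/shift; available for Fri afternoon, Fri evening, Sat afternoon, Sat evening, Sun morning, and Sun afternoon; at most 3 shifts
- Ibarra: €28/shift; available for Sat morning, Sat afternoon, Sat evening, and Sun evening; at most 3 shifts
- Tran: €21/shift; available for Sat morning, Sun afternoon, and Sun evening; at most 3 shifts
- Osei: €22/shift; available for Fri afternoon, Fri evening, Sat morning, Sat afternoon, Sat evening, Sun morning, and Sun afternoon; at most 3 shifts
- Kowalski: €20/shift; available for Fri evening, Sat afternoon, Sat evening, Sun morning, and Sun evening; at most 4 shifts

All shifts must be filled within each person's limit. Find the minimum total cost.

€263

Fri afternoon can only be covered by Andersen and Osei, so that assignment is forced.
Picking the cheapest available operator for each shift independently would cost €257, but that ignores the shift limits.
An optimal schedule: Fri afternoon→Osei+Andersen, Fri evening→Kowalski+Osei, Sat morning→Tran+Osei, Sat afternoon→Kowalski, Sat evening→Kowalski, Sun morning→Kowalski, Sun afternoon→Tran+Andersen, Sun evening→Tran.
Total: 22 + 27 + 20 + 22 + 21 + 22 + 20 + 20 + 20 + 21 + 27 + 21 = €263.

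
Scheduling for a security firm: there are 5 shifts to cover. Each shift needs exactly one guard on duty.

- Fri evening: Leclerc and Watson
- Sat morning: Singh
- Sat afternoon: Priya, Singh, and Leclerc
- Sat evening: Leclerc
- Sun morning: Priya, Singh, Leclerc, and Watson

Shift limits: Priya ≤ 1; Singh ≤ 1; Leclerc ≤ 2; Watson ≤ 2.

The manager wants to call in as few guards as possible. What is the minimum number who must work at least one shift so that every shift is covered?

3

5 slots to fill and no one can take more than 2, so at least ⌈5/2⌉ = 3 guards are needed.
Singh, Leclerc, and Watson alone can cover everything: Fri evening→Watson, Sat morning→Singh, Sat afternoon→Leclerc, Sat evening→Leclerc, Sun morning→Watson.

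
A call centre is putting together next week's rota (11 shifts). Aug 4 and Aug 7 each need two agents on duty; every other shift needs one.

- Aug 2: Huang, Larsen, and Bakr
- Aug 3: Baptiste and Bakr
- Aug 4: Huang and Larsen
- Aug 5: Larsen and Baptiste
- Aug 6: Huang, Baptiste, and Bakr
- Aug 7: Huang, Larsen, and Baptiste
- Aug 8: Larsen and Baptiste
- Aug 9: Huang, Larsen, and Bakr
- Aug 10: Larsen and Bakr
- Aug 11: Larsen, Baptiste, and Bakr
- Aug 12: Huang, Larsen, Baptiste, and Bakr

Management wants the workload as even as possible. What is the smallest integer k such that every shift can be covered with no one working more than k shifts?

With 4 agents and 13 worker-slots to fill, someone must work at least ⌈13/4⌉ = 4 shifts, so k ≥ 4.
k = 4 works: Aug 2→Huang, Aug 3→Baptiste, Aug 4→Huang+Larsen, Aug 5→Larsen, Aug 6→Huang, Aug 7→Huang+Baptiste, Aug 8→Larsen, Aug 9→Bakr, Aug 10→Larsen, Aug 11→Baptiste, Aug 12→Baptiste.
Loads: Huang 4, Larsen 4, Baptiste 4, Bakr 1 — all ≤ 4.

4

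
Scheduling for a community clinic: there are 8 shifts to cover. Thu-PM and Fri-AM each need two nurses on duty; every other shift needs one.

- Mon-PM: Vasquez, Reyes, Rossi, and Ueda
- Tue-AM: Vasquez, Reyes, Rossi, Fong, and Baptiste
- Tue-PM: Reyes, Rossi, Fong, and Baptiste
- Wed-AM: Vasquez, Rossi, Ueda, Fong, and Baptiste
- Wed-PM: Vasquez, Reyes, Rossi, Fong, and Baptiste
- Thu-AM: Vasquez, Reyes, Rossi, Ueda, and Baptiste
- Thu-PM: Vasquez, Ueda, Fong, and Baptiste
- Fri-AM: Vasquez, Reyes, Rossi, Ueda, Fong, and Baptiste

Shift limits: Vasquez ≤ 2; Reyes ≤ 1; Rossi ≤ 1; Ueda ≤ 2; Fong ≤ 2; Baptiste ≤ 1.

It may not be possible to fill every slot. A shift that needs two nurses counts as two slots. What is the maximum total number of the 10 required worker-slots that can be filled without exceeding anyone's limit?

Total capacity across all nurses is 2+1+1+2+2+1 = 9, and 10 slots are needed, so at most 9 can be filled.
An assignment achieving 9: Mon-PM→Vasquez, Tue-AM→Rossi, Tue-PM→Reyes, Wed-AM→Ueda, Wed-PM→Fong, Thu-AM→Baptiste, Thu-PM→Vasquez+Ueda, Fri-AM→Fong.
Loads: Vasquez 2/2, Reyes 1/1, Rossi 1/1, Ueda 2/2, Fong 2/2, Baptiste 1/1.

9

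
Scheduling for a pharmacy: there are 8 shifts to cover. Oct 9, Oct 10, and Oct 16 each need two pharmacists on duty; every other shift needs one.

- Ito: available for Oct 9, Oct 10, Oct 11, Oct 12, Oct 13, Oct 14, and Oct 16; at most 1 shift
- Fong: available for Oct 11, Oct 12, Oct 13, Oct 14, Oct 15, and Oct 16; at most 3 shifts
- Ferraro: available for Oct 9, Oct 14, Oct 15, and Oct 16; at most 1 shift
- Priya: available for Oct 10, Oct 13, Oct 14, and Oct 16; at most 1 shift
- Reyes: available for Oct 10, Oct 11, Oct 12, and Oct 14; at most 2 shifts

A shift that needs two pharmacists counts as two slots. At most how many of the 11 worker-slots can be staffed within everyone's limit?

8

Total capacity across all pharmacists is 1+3+1+1+2 = 8, and 11 slots are needed, so at most 8 can be filled.
An assignment achieving 8: Oct 9→Ito+Ferraro, Oct 10→Priya+Reyes, Oct 11→Fong, Oct 12→Fong, Oct 14→Reyes, Oct 15→Fong.
Loads: Ito 1/1, Fong 3/3, Ferraro 1/1, Priya 1/1, Reyes 2/2.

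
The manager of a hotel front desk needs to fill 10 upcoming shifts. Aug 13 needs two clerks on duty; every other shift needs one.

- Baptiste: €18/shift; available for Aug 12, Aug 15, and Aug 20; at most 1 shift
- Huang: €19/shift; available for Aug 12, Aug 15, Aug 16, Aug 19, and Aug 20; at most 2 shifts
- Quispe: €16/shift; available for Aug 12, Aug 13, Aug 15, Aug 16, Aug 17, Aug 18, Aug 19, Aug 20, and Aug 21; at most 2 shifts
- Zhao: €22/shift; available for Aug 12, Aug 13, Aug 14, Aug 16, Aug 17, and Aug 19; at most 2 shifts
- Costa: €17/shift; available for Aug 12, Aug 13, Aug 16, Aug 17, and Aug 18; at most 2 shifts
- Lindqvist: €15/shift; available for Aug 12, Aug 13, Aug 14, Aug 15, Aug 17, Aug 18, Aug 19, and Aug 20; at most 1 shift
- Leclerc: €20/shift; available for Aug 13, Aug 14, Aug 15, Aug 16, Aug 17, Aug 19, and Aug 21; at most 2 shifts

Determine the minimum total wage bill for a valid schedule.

Picking the cheapest available clerk for each shift independently would cost €168, but that ignores the shift limits.
An optimal schedule: Aug 12→Huang, Aug 13→Leclerc+Zhao, Aug 14→Lindqvist, Aug 15→Huang, Aug 16→Costa, Aug 17→Costa, Aug 18→Quispe, Aug 19→Leclerc, Aug 20→Baptiste, Aug 21→Quispe.
Total: 19 + 20 + 22 + 15 + 19 + 17 + 17 + 16 + 20 + 18 + 16 = €199.

€199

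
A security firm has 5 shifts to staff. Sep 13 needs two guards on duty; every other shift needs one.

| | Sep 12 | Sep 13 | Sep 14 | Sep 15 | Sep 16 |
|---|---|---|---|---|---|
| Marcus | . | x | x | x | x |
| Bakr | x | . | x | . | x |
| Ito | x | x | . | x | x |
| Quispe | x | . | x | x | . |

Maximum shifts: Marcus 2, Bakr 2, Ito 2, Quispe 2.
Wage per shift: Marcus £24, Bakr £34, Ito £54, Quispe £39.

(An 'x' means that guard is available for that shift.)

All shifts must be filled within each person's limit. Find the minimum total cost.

£209

Sep 13 can only be covered by Marcus and Ito, so that assignment is forced.
Picking the cheapest available guard for each shift independently would cost £184, but that ignores the shift limits.
An optimal schedule: Sep 12→Bakr, Sep 13→Marcus+Ito, Sep 14→Marcus, Sep 15→Quispe, Sep 16→Bakr.
Total: 34 + 24 + 54 + 24 + 39 + 34 = £209.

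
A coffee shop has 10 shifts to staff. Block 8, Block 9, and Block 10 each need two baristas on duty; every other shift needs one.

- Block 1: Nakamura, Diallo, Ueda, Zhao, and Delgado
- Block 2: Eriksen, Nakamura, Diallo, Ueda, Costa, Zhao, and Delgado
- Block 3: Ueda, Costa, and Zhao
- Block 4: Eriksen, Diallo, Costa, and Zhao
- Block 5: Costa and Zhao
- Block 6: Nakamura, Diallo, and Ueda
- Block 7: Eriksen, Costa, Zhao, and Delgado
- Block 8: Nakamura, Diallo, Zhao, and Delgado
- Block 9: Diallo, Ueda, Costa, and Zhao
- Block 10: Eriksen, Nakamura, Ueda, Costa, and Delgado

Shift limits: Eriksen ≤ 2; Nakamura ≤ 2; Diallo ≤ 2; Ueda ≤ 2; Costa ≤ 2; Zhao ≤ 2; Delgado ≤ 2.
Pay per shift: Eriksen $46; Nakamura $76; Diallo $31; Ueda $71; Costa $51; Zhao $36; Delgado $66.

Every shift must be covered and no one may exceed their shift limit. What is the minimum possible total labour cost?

$678

Picking the cheapest available barista for each shift independently would cost $463, but that ignores the shift limits.
An optimal schedule: Block 1→Delgado, Block 2→Eriksen, Block 3→Zhao, Block 4→Diallo, Block 5→Zhao, Block 6→Diallo, Block 7→Eriksen, Block 8→Delgado+Nakamura, Block 9→Costa+Ueda, Block 10→Costa+Ueda.
Total: 66 + 46 + 36 + 31 + 36 + 31 + 46 + 66 + 76 + 51 + 71 + 51 + 71 = $678.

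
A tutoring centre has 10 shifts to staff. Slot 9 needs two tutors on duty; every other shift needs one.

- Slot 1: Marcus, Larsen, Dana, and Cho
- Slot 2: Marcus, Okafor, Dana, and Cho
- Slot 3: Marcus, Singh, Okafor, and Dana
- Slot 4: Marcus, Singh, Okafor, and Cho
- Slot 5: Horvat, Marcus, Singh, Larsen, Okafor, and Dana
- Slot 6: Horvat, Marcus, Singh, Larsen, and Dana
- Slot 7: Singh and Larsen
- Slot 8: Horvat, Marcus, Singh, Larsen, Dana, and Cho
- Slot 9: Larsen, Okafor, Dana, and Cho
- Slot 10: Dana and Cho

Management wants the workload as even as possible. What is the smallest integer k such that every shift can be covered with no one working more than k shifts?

2

With 7 tutors and 11 worker-slots to fill, someone must work at least ⌈11/7⌉ = 2 shifts, so k ≥ 2.
k = 2 works: Slot 1→Marcus, Slot 2→Marcus, Slot 3→Singh, Slot 4→Okafor, Slot 5→Horvat, Slot 6→Horvat, Slot 7→Singh, Slot 8→Larsen, Slot 9→Larsen+Okafor, Slot 10→Dana.
Loads: Horvat 2, Marcus 2, Singh 2, Larsen 2, Okafor 2, Dana 1, Cho 0 — all ≤ 2.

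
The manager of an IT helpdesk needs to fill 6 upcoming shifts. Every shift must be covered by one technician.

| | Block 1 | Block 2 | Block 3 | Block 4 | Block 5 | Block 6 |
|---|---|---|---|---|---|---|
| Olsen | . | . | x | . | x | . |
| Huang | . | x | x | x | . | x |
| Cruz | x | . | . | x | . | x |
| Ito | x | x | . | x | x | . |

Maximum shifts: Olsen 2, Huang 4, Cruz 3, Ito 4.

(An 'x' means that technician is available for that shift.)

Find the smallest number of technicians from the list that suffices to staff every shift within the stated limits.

6 slots to fill and no one can take more than 4, so at least ⌈6/4⌉ = 2 technicians are needed.
Huang and Ito alone can cover everything: Block 1→Ito, Block 2→Huang, Block 3→Huang, Block 4→Huang, Block 5→Ito, Block 6→Huang.

2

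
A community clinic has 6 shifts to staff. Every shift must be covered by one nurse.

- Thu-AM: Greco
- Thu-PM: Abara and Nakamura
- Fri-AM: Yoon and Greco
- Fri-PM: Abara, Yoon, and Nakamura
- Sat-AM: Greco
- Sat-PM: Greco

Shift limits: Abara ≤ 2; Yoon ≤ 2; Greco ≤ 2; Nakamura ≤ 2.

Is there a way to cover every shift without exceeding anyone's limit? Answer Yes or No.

Total capacity is 8 and 6 slots are needed, so capacity alone doesn't rule it out.
Shifts {Thu-AM, Sat-AM, Sat-PM} need 3 worker-slots in total, but the nurses available for any of those shifts (Greco) can supply at most 2 among them. So no valid schedule exists.

No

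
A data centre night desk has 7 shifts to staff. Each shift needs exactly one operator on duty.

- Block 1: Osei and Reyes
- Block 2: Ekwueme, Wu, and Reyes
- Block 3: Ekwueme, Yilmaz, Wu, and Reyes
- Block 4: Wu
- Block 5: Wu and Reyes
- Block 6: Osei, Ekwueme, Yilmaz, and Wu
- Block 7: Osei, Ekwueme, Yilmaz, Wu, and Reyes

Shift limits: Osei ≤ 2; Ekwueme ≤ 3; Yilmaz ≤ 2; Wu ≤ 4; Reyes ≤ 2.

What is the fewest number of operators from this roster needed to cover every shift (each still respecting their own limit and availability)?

3

7 slots to fill and no one can take more than 4, so at least ⌈7/4⌉ = 2 operators are needed.
No set of 2 operators can cover every shift (each such set leaves at least one shift with no one available or exceeds a cap).
Osei, Ekwueme, and Wu alone can cover everything: Block 1→Osei, Block 2→Ekwueme, Block 3→Ekwueme, Block 4→Wu, Block 5→Wu, Block 6→Osei, Block 7→Ekwueme.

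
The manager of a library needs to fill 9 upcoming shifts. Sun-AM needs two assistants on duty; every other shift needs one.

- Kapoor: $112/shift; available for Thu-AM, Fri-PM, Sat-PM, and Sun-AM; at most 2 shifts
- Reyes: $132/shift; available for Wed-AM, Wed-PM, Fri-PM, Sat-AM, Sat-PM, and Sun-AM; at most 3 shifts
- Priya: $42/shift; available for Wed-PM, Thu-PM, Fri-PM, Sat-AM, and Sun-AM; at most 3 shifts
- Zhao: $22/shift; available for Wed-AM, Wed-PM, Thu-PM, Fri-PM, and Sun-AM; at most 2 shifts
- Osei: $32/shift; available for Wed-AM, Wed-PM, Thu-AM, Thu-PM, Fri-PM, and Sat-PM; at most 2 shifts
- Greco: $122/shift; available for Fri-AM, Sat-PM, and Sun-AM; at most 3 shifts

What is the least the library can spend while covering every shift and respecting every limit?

Fri-AM can only be covered by Greco, so that assignment is forced.
Picking the cheapest available assistant for each shift independently would cost $380, but that ignores the shift limits.
An optimal schedule: Wed-AM→Zhao, Wed-PM→Osei, Thu-AM→Osei, Thu-PM→Zhao, Fri-AM→Greco, Fri-PM→Priya, Sat-AM→Priya, Sat-PM→Kapoor, Sun-AM→Priya+Kapoor.
Total: 22 + 32 + 32 + 22 + 122 + 42 + 42 + 112 + 42 + 112 = $580.

$580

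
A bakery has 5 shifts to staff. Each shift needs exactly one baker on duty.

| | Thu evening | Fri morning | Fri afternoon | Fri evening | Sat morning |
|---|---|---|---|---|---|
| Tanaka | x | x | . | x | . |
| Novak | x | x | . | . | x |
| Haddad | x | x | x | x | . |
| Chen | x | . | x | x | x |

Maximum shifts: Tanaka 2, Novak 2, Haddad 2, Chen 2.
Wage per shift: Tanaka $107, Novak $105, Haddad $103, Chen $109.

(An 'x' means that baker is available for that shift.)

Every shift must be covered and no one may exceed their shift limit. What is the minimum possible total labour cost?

Picking the cheapest available baker for each shift independently would cost $517, but that ignores the shift limits.
An optimal schedule: Thu evening→Novak, Fri morning→Haddad, Fri afternoon→Haddad, Fri evening→Tanaka, Sat morning→Novak.
Total: 105 + 103 + 103 + 107 + 105 = $523.

$523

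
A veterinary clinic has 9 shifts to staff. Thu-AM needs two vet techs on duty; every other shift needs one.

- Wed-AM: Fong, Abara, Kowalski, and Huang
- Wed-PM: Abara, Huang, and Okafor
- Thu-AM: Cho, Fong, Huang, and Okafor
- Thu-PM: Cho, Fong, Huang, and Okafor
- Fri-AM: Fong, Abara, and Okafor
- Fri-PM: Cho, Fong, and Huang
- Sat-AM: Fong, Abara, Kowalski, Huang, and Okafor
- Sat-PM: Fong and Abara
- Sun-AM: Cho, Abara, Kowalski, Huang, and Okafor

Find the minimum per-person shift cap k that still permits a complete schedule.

2

With 6 vet techs and 10 worker-slots to fill, someone must work at least ⌈10/6⌉ = 2 shifts, so k ≥ 2.
k = 2 works: Wed-AM→Abara, Wed-PM→Abara, Thu-AM→Huang+Okafor, Thu-PM→Cho, Fri-AM→Fong, Fri-PM→Cho, Sat-AM→Kowalski, Sat-PM→Fong, Sun-AM→Kowalski.
Loads: Cho 2, Fong 2, Abara 2, Kowalski 2, Huang 1, Okafor 1 — all ≤ 2.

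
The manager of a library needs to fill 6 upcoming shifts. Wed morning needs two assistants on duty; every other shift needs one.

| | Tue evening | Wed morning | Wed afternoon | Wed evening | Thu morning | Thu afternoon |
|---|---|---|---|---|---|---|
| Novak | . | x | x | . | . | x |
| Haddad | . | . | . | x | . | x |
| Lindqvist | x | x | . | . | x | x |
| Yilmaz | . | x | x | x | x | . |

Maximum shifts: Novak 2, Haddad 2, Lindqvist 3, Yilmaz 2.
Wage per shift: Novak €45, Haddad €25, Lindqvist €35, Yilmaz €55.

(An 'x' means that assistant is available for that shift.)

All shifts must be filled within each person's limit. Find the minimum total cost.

Tue evening can only be covered by Lindqvist, so that assignment is forced.
Picking the cheapest available assistant for each shift independently would cost €245, and that bound is achievable.
An optimal schedule: Tue evening→Lindqvist, Wed morning→Novak+Lindqvist, Wed afternoon→Novak, Wed evening→Haddad, Thu morning→Lindqvist, Thu afternoon→Haddad.
Total: 35 + 45 + 35 + 45 + 25 + 35 + 25 = €245.

€245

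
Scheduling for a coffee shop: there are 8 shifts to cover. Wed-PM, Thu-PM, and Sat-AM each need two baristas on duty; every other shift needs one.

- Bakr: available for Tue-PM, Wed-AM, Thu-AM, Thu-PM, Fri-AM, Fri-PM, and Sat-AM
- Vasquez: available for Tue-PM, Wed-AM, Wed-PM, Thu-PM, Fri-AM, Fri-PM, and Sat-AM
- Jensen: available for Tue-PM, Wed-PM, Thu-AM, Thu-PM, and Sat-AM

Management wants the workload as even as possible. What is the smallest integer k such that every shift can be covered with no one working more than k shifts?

4

With 3 baristas and 11 worker-slots to fill, someone must work at least ⌈11/3⌉ = 4 shifts, so k ≥ 4.
k = 4 works: Tue-PM→Vasquez, Wed-AM→Bakr, Wed-PM→Vasquez+Jensen, Thu-AM→Bakr, Thu-PM→Vasquez+Jensen, Fri-AM→Bakr, Fri-PM→Bakr, Sat-AM→Vasquez+Jensen.
Loads: Bakr 4, Vasquez 4, Jensen 3 — all ≤ 4.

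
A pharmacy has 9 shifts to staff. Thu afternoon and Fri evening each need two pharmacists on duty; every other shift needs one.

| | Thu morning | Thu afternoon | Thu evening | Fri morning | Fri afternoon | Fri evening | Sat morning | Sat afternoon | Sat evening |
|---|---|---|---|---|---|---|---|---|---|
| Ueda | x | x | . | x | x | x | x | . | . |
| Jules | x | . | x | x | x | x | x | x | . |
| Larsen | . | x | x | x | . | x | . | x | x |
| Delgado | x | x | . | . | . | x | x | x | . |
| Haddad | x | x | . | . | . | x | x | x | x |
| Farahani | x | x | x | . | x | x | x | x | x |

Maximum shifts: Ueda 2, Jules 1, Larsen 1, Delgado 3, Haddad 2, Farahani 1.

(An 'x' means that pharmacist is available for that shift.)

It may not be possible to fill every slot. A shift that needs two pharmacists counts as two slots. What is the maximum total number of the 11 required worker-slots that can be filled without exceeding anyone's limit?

10

Total capacity across all pharmacists is 2+1+1+3+2+1 = 10, and 11 slots are needed, so at most 10 can be filled.
An assignment achieving 10: Thu morning→Delgado, Thu afternoon→Delgado+Haddad, Thu evening→Jules, Fri morning→Ueda, Fri afternoon→Ueda, Fri evening→Farahani, Sat morning→Delgado, Sat afternoon→Haddad, Sat evening→Larsen.
Loads: Ueda 2/2, Jules 1/1, Larsen 1/1, Delgado 3/3, Haddad 2/2, Farahani 1/1.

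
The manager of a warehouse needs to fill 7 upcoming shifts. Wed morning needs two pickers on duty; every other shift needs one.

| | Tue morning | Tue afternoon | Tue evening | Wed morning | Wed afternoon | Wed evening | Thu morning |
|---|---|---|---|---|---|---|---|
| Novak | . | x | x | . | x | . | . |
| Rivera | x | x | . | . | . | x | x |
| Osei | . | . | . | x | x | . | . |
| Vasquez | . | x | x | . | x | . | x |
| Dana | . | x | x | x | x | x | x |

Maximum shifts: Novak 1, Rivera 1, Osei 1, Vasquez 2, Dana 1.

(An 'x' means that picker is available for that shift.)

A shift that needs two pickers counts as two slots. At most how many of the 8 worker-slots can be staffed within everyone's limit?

Total capacity across all pickers is 1+1+1+2+1 = 6, and 8 slots are needed, so at most 6 can be filled.
An assignment achieving 6: Tue morning→Rivera, Tue afternoon→Vasquez, Tue evening→Novak, Wed morning→Osei+Dana, Thu morning→Vasquez.
Loads: Novak 1/1, Rivera 1/1, Osei 1/1, Vasquez 2/2, Dana 1/1.

6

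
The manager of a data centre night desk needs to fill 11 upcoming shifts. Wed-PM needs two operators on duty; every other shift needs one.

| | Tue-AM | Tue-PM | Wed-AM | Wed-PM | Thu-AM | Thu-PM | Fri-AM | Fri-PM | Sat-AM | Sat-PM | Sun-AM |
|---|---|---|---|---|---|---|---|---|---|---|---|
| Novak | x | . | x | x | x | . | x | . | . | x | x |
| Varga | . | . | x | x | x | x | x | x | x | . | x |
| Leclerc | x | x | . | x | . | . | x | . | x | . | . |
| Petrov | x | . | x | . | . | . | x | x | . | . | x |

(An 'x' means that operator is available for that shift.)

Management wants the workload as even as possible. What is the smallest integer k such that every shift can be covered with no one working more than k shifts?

With 4 operators and 12 worker-slots to fill, someone must work at least ⌈12/4⌉ = 3 shifts, so k ≥ 3.
k = 3 works: Tue-AM→Leclerc, Tue-PM→Leclerc, Wed-AM→Petrov, Wed-PM→Novak+Leclerc, Thu-AM→Novak, Thu-PM→Varga, Fri-AM→Petrov, Fri-PM→Varga, Sat-AM→Varga, Sat-PM→Novak, Sun-AM→Petrov.
Loads: Novak 3, Varga 3, Leclerc 3, Petrov 3 — all ≤ 3.

3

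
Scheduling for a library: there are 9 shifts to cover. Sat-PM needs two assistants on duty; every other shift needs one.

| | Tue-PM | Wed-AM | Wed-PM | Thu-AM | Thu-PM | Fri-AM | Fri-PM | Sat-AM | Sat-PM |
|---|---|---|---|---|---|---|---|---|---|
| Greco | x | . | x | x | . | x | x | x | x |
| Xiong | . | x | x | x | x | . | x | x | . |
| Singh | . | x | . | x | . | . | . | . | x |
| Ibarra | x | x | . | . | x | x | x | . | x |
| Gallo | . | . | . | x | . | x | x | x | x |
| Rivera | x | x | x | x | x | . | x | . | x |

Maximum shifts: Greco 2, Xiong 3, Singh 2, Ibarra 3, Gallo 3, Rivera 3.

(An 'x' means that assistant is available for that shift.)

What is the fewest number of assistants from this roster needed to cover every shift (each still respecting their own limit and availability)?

4

10 slots to fill and no one can take more than 3, so at least ⌈10/3⌉ = 4 assistants are needed.
Greco, Xiong, Singh, and Ibarra alone can cover everything: Tue-PM→Greco, Wed-AM→Xiong, Wed-PM→Greco, Thu-AM→Singh, Thu-PM→Xiong, Fri-AM→Ibarra, Fri-PM→Ibarra, Sat-AM→Xiong, Sat-PM→Singh+Ibarra.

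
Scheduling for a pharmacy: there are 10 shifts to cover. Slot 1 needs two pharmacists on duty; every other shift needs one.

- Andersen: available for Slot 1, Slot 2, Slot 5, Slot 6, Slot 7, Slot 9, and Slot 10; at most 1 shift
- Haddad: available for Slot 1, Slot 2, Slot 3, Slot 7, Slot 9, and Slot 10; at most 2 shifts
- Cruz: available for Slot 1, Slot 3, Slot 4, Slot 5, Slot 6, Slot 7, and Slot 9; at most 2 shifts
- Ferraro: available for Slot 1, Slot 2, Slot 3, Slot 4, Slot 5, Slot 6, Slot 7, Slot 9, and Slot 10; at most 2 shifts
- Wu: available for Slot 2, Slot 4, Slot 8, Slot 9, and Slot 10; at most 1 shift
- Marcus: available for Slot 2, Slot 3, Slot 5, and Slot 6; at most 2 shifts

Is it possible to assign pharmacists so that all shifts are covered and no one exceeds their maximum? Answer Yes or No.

Total capacity is 1+2+2+2+1+2 = 10 but 11 worker-slots are needed — infeasible.

No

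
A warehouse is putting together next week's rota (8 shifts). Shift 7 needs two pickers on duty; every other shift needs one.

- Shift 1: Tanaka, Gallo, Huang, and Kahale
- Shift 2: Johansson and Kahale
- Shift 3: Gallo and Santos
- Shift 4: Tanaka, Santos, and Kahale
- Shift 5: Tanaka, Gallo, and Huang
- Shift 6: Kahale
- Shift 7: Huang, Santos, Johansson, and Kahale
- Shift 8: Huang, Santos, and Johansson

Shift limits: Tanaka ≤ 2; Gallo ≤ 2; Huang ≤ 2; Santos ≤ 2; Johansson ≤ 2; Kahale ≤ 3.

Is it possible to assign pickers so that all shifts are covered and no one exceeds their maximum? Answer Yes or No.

Yes

Shift 6 can only be covered by Kahale, so that assignment is forced.
One valid schedule: Shift 1→Gallo, Shift 2→Johansson, Shift 3→Gallo, Shift 4→Tanaka, Shift 5→Tanaka, Shift 6→Kahale, Shift 7→Huang+Santos, Shift 8→Huang.
Loads: Tanaka 2/2, Gallo 2/2, Huang 2/2, Santos 1/2, Johansson 1/2, Kahale 1/3 — all within limits.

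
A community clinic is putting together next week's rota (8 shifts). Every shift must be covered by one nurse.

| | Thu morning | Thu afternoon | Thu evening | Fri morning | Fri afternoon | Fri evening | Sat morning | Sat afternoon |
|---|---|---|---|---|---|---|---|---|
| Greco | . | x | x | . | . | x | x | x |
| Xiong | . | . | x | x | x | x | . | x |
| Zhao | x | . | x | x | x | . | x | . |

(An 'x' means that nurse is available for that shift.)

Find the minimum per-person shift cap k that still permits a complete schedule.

With 3 nurses and 8 worker-slots to fill, someone must work at least ⌈8/3⌉ = 3 shifts, so k ≥ 3.
k = 3 works: Thu morning→Zhao, Thu afternoon→Greco, Thu evening→Zhao, Fri morning→Xiong, Fri afternoon→Xiong, Fri evening→Greco, Sat morning→Greco, Sat afternoon→Xiong.
Loads: Greco 3, Xiong 3, Zhao 2 — all ≤ 3.

3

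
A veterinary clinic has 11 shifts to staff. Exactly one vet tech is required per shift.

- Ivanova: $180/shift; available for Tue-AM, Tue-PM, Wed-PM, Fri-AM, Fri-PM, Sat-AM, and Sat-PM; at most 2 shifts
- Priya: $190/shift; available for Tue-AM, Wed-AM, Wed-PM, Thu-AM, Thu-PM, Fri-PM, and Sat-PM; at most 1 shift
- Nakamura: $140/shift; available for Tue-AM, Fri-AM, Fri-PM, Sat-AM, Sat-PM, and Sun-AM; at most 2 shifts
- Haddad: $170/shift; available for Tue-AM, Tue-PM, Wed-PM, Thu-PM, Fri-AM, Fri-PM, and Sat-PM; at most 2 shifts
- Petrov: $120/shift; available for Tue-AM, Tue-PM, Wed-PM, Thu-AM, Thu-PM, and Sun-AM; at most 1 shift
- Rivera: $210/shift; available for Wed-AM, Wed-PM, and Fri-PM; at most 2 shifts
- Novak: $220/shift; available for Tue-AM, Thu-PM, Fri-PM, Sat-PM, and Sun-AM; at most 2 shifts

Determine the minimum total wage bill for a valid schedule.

$1930

Picking the cheapest available vet tech for each shift independently would cost $1470, but that ignores the shift limits.
An optimal schedule: Tue-AM→Ivanova, Tue-PM→Haddad, Wed-AM→Priya, Wed-PM→Rivera, Thu-AM→Petrov, Thu-PM→Haddad, Fri-AM→Nakamura, Fri-PM→Rivera, Sat-AM→Nakamura, Sat-PM→Ivanova, Sun-AM→Novak.
Total: 180 + 170 + 190 + 210 + 120 + 170 + 140 + 210 + 140 + 180 + 220 = $1930.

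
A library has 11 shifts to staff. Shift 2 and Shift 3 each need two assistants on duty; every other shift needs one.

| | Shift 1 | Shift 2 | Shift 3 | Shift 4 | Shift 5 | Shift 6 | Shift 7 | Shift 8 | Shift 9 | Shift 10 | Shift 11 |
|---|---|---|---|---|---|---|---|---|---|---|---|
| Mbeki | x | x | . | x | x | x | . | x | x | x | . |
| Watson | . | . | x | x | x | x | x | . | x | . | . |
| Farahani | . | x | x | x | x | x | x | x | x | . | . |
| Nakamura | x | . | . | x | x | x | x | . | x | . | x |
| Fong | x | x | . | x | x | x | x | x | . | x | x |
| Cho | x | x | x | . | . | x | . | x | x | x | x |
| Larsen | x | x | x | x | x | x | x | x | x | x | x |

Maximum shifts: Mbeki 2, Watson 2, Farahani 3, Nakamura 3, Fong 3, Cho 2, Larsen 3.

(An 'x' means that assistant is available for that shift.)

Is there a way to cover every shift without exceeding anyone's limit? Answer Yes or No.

Yes

One valid schedule: Shift 1→Mbeki, Shift 2→Fong+Cho, Shift 3→Watson+Farahani, Shift 4→Farahani, Shift 5→Nakamura, Shift 6→Fong, Shift 7→Watson, Shift 8→Farahani, Shift 9→Nakamura, Shift 10→Mbeki, Shift 11→Nakamura.
Loads: Mbeki 2/2, Watson 2/2, Farahani 3/3, Nakamura 3/3, Fong 2/3, Cho 1/2, Larsen 0/3 — all within limits.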